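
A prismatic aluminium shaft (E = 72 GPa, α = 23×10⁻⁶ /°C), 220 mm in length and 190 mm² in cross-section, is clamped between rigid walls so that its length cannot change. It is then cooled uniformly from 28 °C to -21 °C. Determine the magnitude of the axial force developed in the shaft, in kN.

Full restraint means ε = 0, so the stress is σ = EαΔT = 72×10³ × 23×10⁻⁶ × 49 = 81.14 MPa.
P = AEαΔT = 190 × 72×10³ × 23×10⁻⁶ × 49 = 15.42 kN (tensile).

P ≈ 15.4 kN (tensile)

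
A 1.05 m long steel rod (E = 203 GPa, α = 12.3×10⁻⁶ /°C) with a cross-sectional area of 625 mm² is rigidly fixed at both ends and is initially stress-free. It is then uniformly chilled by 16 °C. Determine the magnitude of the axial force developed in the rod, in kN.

With zero net strain, σ = E·αΔT = 203 GPa × 12.3×10⁻⁶ × 16 = 39.95 MPa.
P = AEαΔT = 625 × 203×10³ × 12.3×10⁻⁶ × 16 = 24.97 kN (tensile).

P ≈ 25 kN (tensile)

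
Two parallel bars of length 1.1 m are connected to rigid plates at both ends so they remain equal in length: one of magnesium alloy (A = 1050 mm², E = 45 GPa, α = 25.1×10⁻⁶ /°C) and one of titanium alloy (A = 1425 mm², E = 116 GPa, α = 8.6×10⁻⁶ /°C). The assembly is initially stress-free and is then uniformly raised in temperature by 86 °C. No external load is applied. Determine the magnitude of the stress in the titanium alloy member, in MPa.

σ ≈ 36.6 MPa (tensile)

Both members must finish at the same length. With the larger α, the magnesium alloy tends to over-expand; the plates restrain it, putting the magnesium alloy in compression and the titanium alloy in tension. With no external load the two internal forces are equal and opposite, magnitude P.
Equating the net (thermal + elastic) strains gives |α₁ − α₂|·ΔT = P·[1/(A₁E₁) + 1/(A₂E₂)].
|α₁ − α₂|·ΔT = 16.5×10⁻⁶ × 86 = 0.001419.
1/(A₁E₁) + 1/(A₂E₂) = 1/(1050×45×10³) + 1/(1425×116×10³) = 2.721×10⁻⁸ N⁻¹.
So P = 0.001419 / 2.721×10⁻⁸ = 52.14 kN.
σ_{titanium alloy} = P/A₂ = 52140/1425 = 36.59 MPa, tensile.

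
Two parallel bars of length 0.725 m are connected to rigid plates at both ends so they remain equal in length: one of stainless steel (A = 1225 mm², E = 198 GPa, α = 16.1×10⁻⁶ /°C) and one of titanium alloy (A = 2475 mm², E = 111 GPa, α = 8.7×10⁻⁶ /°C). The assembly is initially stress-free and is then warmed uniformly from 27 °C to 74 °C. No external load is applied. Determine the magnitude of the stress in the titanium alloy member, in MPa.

Both members must finish at the same length. With the larger α, the stainless steel tends to over-expand; the plates restrain it, putting the stainless steel in compression and the titanium alloy in tension. With no external load the two internal forces are equal and opposite, magnitude P.
Setting the final lengths equal and cancelling L: (α₁ − α₂)ΔT = P/(A₁E₁) + P/(A₂E₂).
|α₁ − α₂|·ΔT = 7.4×10⁻⁶ × 47 = 0.0003478.
1/(A₁E₁) + 1/(A₂E₂) = 1/(1225×198×10³) + 1/(2475×111×10³) = 7.763×10⁻⁹ N⁻¹.
P = 0.0003478 / 7.763×10⁻⁹ = 44800 N = 44.8 kN.
σ_{titanium alloy} = P/A₂ = 44800/2475 = 18.1 MPa, tensile.

σ ≈ 18.1 MPa (tensile)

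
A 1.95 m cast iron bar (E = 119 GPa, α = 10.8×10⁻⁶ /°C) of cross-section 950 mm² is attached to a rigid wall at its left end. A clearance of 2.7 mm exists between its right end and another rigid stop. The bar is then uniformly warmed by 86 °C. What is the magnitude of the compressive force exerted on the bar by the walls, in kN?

P ≈ 0 kN

Free thermal elongation = αΔT L = 10.8×10⁻⁶ × 86 × 1950 = 1.811 mm.
This is smaller than the 2.7 mm clearance, so the bar expands freely without reaching the stop — the stress is zero.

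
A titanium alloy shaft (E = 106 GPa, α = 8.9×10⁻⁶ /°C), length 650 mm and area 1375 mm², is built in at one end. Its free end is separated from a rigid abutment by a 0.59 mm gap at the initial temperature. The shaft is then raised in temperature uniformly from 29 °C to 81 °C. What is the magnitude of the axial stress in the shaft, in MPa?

σ ≈ 0 MPa

Unrestrained expansion: δ_free = αΔT L = 8.9×10⁻⁶ × 52 × 650 = 0.3008 mm.
This is smaller than the 0.59 mm clearance, so the shaft expands freely without reaching the stop — the stress is zero.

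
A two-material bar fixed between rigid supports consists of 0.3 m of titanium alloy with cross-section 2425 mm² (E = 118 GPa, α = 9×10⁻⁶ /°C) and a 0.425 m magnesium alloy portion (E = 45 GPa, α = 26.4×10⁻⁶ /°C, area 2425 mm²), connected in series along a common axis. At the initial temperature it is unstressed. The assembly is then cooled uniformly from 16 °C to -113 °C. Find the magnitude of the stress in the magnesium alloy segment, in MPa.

Free thermal contraction of the whole bar: Σ αᵢΔT Lᵢ = 9×10⁻⁶×129×300 + 26.4×10⁻⁶×129×425 = 1.796 mm.
Since the ends are fixed, an axial force P builds up, equal in every segment, with P · Σ Lᵢ/(AᵢEᵢ) = δ_free.
Σ Lᵢ/(AᵢEᵢ) = 300/(2425×118×10³) + 425/(2425×45×10³) = 4.943×10⁻⁶ mm/N.
P = 1.796 / 4.943×10⁻⁶ = 363300 N = 363.3 kN, tensile.
σ_{magnesium alloy} = P / A = 363300 / 2425 = 149.8 MPa.

σ ≈ 150 MPa (tensile)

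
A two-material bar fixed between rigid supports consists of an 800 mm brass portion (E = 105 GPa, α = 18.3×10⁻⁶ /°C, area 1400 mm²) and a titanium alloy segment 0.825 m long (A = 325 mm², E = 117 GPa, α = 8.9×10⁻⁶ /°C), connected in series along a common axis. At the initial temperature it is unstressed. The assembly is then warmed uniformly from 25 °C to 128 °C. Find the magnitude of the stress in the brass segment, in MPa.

σ ≈ 59.6 MPa (compressive)

Free thermal expansion of the whole bar: Σ αᵢΔT Lᵢ = 18.3×10⁻⁶×103×800 + 8.9×10⁻⁶×103×825 = 2.264 mm.
Since the ends are fixed, an axial force P builds up, equal in every segment, with P · Σ Lᵢ/(AᵢEᵢ) = δ_free.
The series flexibility is Σ Lᵢ/(AᵢEᵢ) = 800/(1400×105×10³) + 825/(325×117×10³) = 2.714×10⁻⁵ mm/N.
P = 2.264 / 2.714×10⁻⁵ = 83430 N = 83.43 kN, compressive.
σ_{brass} = P / A = 83430 / 1400 = 59.59 MPa.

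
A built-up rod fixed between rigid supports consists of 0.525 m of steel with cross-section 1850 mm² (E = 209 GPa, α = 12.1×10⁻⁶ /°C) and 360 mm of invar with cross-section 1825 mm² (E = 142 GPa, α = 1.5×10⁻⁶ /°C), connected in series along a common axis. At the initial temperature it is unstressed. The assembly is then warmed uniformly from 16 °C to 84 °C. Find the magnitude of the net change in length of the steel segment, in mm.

|ΔL| ≈ 0.2 mm

If the supports were absent, the total length change would be Σ αᵢΔT Lᵢ = 12.1×10⁻⁶×68×525 + 1.5×10⁻⁶×68×360 = 0.4687 mm.
The walls prevent any net length change, so an axial force P (same in every segment) develops. Compatibility: P · Σ Lᵢ/(AᵢEᵢ) = δ_free.
The series flexibility is Σ Lᵢ/(AᵢEᵢ) = 525/(1850×209×10³) + 360/(1825×142×10³) = 2.747×10⁻⁶ mm/N.
Hence P = δ_free / Σ(L/AE) = 0.4687/2.747×10⁻⁶ = 170.6 kN (compressive).
For the steel segment, free thermal change = 12.1×10⁻⁶×68×525 = 0.432 mm and elastic change from P = 170600×525/(1850×209×10³) = 0.2317 mm; these oppose, so the net change is 0.2 mm (segment lengthens).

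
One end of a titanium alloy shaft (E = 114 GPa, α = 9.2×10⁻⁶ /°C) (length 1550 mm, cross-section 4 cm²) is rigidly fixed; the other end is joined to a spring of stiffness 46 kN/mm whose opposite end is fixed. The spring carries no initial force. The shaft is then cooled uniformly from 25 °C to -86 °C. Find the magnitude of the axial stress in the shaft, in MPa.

The unrestrained thermal change is αΔT L = 9.2×10⁻⁶ × 111 × 1550 = 1.583 mm.
Let P be the tensile force in the spring. The shaft extends elastically by PL/(AE) and the spring stretches by P/k; together these equal δ_free.
P [ L/(AE) + 1/k ] = δ_free → P [ 1550/(400×114×10³) + 1/(46×10³) ] = 1.583.
P = 1.583 / 5.573×10⁻⁵ = 28400 N.
σ = P/A = 28400/400 = 71.01 MPa.

σ ≈ 71 MPa (tensile)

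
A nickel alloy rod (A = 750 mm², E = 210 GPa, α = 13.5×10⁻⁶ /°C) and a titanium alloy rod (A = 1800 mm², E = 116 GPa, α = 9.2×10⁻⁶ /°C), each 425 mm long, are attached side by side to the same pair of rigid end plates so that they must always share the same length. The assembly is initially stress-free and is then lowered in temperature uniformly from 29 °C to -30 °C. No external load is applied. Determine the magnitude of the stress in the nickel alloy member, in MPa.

Equilibrium of a rigid end plate with no external load gives equal and opposite internal forces ±P in the two members. Since α_{nickel alloy} > α_{titanium alloy}, cooling drives the nickel alloy into tension and the titanium alloy into compression.
Equating the net (thermal + elastic) strains gives |α₁ − α₂|·ΔT = P·[1/(A₁E₁) + 1/(A₂E₂)].
|α₁ − α₂|·ΔT = 4.3×10⁻⁶ × 59 = 0.0002537.
1/(A₁E₁) + 1/(A₂E₂) = 1/(750×210×10³) + 1/(1800×116×10³) = 1.114×10⁻⁸ N⁻¹.
So P = 0.0002537 / 1.114×10⁻⁸ = 22.78 kN.
σ_{nickel alloy} = P/A₁ = 22780/750 = 30.37 MPa, tensile.

σ ≈ 30.4 MPa (tensile)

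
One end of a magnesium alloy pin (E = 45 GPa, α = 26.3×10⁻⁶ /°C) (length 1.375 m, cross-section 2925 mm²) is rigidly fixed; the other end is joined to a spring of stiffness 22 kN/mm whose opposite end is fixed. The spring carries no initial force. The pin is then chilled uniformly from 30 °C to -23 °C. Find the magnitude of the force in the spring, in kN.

If the spring were absent the pin would shorten by αΔT L = 26.3×10⁻⁶ × 53 × 1375 = 1.917 mm.
Let P be the tensile force in the spring. The pin extends elastically by PL/(AE) and the spring stretches by P/k; together these equal δ_free.
P [ L/(AE) + 1/k ] = δ_free → P [ 1375/(2925×45×10³) + 1/(22×10³) ] = 1.917.
P = 1.917 / 5.59×10⁻⁵ = 34290 N.

P ≈ 34.3 kN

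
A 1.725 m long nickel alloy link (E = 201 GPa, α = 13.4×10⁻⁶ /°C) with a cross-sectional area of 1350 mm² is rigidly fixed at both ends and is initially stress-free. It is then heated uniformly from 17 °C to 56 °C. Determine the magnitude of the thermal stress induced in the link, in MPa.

The supports are rigid, so the total axial strain is zero. The restrained thermal strain is ε = αΔT = 13.4×10⁻⁶ × 39 = 522.6×10⁻⁶.
The stress required to suppress this strain is σ = Eε = 201×10³ × 522.6×10⁻⁶ = 105 MPa, compressive since the link is trying to expand.

σ ≈ 105 MPa (compressive)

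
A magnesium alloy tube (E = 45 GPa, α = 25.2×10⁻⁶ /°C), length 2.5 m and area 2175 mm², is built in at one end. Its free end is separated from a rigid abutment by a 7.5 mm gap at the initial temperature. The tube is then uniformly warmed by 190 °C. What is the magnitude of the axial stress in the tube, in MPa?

σ ≈ 80.5 MPa (compressive)

If the wall were absent the tube would grow by αΔT L = 25.2×10⁻⁶ × 190 × 2500 = 11.97 mm.
This exceeds the 7.5 mm gap, so the wall pushes back. The portion of expansion that must be recovered elastically is δ_free − gap = 11.97 − 7.5 = 4.47 mm.
Compatibility: PL/(AE) = 4.47 mm, so σ = P/A = E × (4.47/2500) = 80.46 MPa.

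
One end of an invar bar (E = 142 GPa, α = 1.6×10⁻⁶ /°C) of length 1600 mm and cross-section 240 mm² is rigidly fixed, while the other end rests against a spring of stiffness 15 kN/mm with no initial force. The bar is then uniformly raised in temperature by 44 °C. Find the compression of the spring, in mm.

The unrestrained thermal change is αΔT L = 1.6×10⁻⁶ × 44 × 1600 = 0.1126 mm.
Let P be the compressive force at the spring. The bar shortens elastically by PL/(AE) and the spring compresses by P/k; together these equal δ_free.
So P = δ_free / [L/(AE) + 1/k] = 0.1126 / [ 1600/(240×142×10³) + 1/(15×10³) ].
P = 0.1126 / 0.0001136 = 991.4 N.
Spring compression = P/k = 991.4/(15×10³) = 0.06609 mm.

δ ≈ 0.0661 mm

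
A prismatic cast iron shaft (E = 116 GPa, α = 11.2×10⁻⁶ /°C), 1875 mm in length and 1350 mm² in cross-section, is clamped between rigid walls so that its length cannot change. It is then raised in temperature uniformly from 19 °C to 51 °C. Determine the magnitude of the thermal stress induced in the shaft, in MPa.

σ ≈ 41.6 MPa (compressive)

With length fixed, the mechanical strain must cancel the thermal strain αΔT = 11.2×10⁻⁶ × 32 = 358.4×10⁻⁶.
The stress required to suppress this strain is σ = Eε = 116×10³ × 358.4×10⁻⁶ = 41.57 MPa, compressive since the shaft is trying to expand.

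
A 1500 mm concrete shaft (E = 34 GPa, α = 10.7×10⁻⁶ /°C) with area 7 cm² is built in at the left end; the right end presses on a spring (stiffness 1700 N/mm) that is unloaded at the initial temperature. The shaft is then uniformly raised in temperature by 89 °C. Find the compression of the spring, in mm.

δ ≈ 1.29 mm

If the spring were absent the shaft would lengthen by αΔT L = 10.7×10⁻⁶ × 89 × 1500 = 1.428 mm.
With a force P in the spring, the elastic change of the shaft is PL/(AE) and that of the spring is P/k; compatibility requires their sum to equal δ_free.
P [ L/(AE) + 1/k ] = δ_free → P [ 1500/(700×34×10³) + 1/(1700) ] = 1.428.
P = 1.428 / 0.0006513 = 2193 N.
Spring compression = P/k = 2193/(1700) = 1.29 mm.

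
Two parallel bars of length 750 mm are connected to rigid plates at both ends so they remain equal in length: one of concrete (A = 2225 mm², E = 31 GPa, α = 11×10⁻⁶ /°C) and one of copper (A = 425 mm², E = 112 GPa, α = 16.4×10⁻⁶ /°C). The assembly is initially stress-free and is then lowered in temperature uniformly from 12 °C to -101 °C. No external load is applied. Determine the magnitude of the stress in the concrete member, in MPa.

σ ≈ 7.72 MPa (compressive)

The copper has the larger α, so on cooling it would change length more than the concrete if both were free. The rigid plates force a common final length, so the copper is put into tension and the concrete into compression, with equal and opposite forces P (no external load).
Setting the final lengths equal and cancelling L: (α₁ − α₂)ΔT = P/(A₁E₁) + P/(A₂E₂).
|α₁ − α₂|·ΔT = 5.4×10⁻⁶ × 113 = 0.0006102.
1/(A₁E₁) + 1/(A₂E₂) = 1/(2225×31×10³) + 1/(425×112×10³) = 3.551×10⁻⁸ N⁻¹.
So P = 0.0006102 / 3.551×10⁻⁸ = 17.19 kN.
σ_{concrete} = P/A₁ = 17190/2225 = 7.724 MPa, compressive.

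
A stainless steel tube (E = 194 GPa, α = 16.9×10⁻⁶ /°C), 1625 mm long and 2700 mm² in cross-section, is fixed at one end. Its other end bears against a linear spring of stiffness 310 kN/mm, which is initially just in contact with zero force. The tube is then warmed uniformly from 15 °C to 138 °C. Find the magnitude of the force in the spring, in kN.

P ≈ 534 kN

Free thermal expansion: δ_free = αΔT L = 16.9×10⁻⁶ × 123 × 1625 = 3.378 mm.
With a force P in the spring, the elastic change of the tube is PL/(AE) and that of the spring is P/k; compatibility requires their sum to equal δ_free.
So P = δ_free / [L/(AE) + 1/k] = 3.378 / [ 1625/(2700×194×10³) + 1/(310×10³) ].
P = 3.378 / 6.328×10⁻⁶ = 533800 N.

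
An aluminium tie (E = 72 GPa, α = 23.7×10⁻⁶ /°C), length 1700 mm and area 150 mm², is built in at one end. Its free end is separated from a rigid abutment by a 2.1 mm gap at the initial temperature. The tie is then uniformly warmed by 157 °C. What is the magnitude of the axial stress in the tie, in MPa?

If the wall were absent the tie would grow by αΔT L = 23.7×10⁻⁶ × 157 × 1700 = 6.326 mm.
The gap closes (δ_free > 2.1 mm) and the wall then resists a further 6.326 − 2.1 = 4.226 mm of expansion.
Compatibility: PL/(AE) = 4.226 mm, so σ = P/A = E × (4.226/1700) = 179 MPa.

σ ≈ 179 MPa (compressive)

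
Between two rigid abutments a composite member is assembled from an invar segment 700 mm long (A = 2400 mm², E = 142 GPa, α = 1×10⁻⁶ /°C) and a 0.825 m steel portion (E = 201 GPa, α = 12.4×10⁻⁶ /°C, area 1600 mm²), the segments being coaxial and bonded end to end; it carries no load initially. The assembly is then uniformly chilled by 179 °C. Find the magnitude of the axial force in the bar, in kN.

Free thermal contraction of the whole bar: Σ αᵢΔT Lᵢ = 1×10⁻⁶×179×700 + 12.4×10⁻⁶×179×825 = 1.956 mm.
Since the ends are fixed, an axial force P builds up, equal in every segment, with P · Σ Lᵢ/(AᵢEᵢ) = δ_free.
Σ Lᵢ/(AᵢEᵢ) = 700/(2400×142×10³) + 825/(1600×201×10³) = 4.619×10⁻⁶ mm/N.
So P = 1.956 / 4.619×10⁻⁶ = 423.5 kN, tensile.

P ≈ 424 kN (tensile)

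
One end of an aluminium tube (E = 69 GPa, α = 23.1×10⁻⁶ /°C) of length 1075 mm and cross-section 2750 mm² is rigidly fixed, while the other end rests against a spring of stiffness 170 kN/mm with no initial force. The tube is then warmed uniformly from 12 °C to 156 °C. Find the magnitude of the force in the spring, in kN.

Free thermal expansion: δ_free = αΔT L = 23.1×10⁻⁶ × 144 × 1075 = 3.576 mm.
With a force P in the spring, the elastic change of the tube is PL/(AE) and that of the spring is P/k; compatibility requires their sum to equal δ_free.
P [ L/(AE) + 1/k ] = δ_free → P [ 1075/(2750×69×10³) + 1/(170×10³) ] = 3.576.
P = 3.576 / 1.155×10⁻⁵ = 309700 N.

P ≈ 310 kN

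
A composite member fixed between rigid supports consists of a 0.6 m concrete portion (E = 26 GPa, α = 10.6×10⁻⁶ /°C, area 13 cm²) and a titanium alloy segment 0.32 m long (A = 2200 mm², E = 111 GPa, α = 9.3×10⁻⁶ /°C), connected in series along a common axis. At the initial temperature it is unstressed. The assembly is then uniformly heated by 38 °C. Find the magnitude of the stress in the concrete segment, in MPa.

With the walls removed the bar would change length by δ_free = Σ αᵢΔT Lᵢ = 10.6×10⁻⁶×38×600 + 9.3×10⁻⁶×38×320 = 0.3548 mm.
The rigid supports impose zero overall length change; the single axial force P common to all segments must satisfy P Σ Lᵢ/(AᵢEᵢ) = δ_free.
The series flexibility is Σ Lᵢ/(AᵢEᵢ) = 600/(1300×26×10³) + 320/(2200×111×10³) = 1.906×10⁻⁵ mm/N.
So P = 0.3548 / 1.906×10⁻⁵ = 18.61 kN, compressive.
σ_{concrete} = P / A = 18610 / 1300 = 14.32 MPa.

σ ≈ 14.3 MPa (compressive)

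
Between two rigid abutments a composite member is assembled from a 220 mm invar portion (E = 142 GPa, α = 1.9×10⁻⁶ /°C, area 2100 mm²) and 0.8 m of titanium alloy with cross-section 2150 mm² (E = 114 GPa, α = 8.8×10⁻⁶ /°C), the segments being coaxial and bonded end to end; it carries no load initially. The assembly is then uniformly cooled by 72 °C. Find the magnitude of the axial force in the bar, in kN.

P ≈ 134 kN (tensile)

With the walls removed the bar would change length by δ_free = Σ αᵢΔT Lᵢ = 1.9×10⁻⁶×72×220 + 8.8×10⁻⁶×72×800 = 0.537 mm.
The walls prevent any net length change, so an axial force P (same in every segment) develops. Compatibility: P · Σ Lᵢ/(AᵢEᵢ) = δ_free.
The series flexibility is Σ Lᵢ/(AᵢEᵢ) = 220/(2100×142×10³) + 800/(2150×114×10³) = 4.002×10⁻⁶ mm/N.
Hence P = δ_free / Σ(L/AE) = 0.537/4.002×10⁻⁶ = 134.2 kN (tensile).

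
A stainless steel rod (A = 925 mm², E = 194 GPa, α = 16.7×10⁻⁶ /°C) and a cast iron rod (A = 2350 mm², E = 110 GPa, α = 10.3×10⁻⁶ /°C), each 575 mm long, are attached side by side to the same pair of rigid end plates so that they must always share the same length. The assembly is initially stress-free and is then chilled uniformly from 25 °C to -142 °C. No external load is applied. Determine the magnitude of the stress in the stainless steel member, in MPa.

σ ≈ 122 MPa (tensile)

Equilibrium of a rigid end plate with no external load gives equal and opposite internal forces ±P in the two members. Since α_{stainless steel} > α_{cast iron}, cooling drives the stainless steel into tension and the cast iron into compression.
Compatibility of the two members (thermal + elastic change equal): (α₁ − α₂)ΔT = P·[1/(A₁E₁) + 1/(A₂E₂)].
|α₁ − α₂|·ΔT = 6.4×10⁻⁶ × 167 = 0.001069.
1/(A₁E₁) + 1/(A₂E₂) = 1/(925×194×10³) + 1/(2350×110×10³) = 9.441×10⁻⁹ N⁻¹.
P = 0.001069 / 9.441×10⁻⁹ = 113200 N = 113.2 kN.
σ_{stainless steel} = P/A₁ = 113200/925 = 122.4 MPa, tensile.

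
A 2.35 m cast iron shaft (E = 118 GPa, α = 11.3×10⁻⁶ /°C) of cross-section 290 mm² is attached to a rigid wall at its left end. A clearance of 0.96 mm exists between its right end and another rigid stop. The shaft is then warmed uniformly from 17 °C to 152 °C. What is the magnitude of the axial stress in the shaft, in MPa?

σ ≈ 132 MPa (compressive)

Free thermal elongation = αΔT L = 11.3×10⁻⁶ × 135 × 2350 = 3.585 mm.
The gap closes (δ_free > 0.96 mm) and the wall then resists a further 3.585 − 0.96 = 2.625 mm of expansion.
That suppressed elongation corresponds to σ = E·Δ/L = 118×10³ × 2.625/2350 = 131.8 MPa.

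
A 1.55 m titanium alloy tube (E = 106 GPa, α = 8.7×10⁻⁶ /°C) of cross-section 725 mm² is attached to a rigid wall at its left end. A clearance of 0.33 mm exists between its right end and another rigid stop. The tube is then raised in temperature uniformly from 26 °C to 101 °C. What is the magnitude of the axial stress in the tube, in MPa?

σ ≈ 46.6 MPa (compressive)

If the wall were absent the tube would grow by αΔT L = 8.7×10⁻⁶ × 75 × 1550 = 1.011 mm.
The gap closes (δ_free > 0.33 mm) and the wall then resists a further 1.011 − 0.33 = 0.6814 mm of expansion.
So σ = E(δ_free − g)/L = 106×10³ × 0.6814/1550 = 46.6 MPa.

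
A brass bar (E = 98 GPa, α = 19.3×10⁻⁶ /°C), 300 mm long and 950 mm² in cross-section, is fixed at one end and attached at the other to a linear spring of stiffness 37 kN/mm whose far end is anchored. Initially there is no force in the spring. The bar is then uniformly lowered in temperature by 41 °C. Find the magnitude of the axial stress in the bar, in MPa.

σ ≈ 8.26 MPa (tensile)

If the spring were absent the bar would shorten by αΔT L = 19.3×10⁻⁶ × 41 × 300 = 0.2374 mm.
Let P be the tensile force in the spring. The bar extends elastically by PL/(AE) and the spring stretches by P/k; together these equal δ_free.
P [ L/(AE) + 1/k ] = δ_free → P [ 300/(950×98×10³) + 1/(37×10³) ] = 0.2374.
P = 0.2374 / 3.025×10⁻⁵ = 7848 N.
σ = P/A = 7848/950 = 8.261 MPa.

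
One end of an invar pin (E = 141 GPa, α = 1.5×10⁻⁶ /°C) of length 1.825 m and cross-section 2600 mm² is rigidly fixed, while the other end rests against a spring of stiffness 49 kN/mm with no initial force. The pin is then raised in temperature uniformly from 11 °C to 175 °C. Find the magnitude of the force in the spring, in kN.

P ≈ 17.7 kN

The unrestrained thermal change is αΔT L = 1.5×10⁻⁶ × 164 × 1825 = 0.449 mm.
Let P be the compressive force at the spring. The pin shortens elastically by PL/(AE) and the spring compresses by P/k; together these equal δ_free.
So P = δ_free / [L/(AE) + 1/k] = 0.449 / [ 1825/(2600×141×10³) + 1/(49×10³) ].
P = 0.449 / 2.539×10⁻⁵ = 17680 N.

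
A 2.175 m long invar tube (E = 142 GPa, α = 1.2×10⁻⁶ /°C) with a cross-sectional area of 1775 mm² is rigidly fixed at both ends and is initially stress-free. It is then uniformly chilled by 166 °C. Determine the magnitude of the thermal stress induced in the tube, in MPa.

The supports are rigid, so the total axial strain is zero. The restrained thermal strain is ε = αΔT = 1.2×10⁻⁶ × 166 = 199.2×10⁻⁶.
The stress required to suppress this strain is σ = Eε = 142×10³ × 199.2×10⁻⁶ = 28.29 MPa, tensile since the tube is trying to contract.

σ ≈ 28.3 MPa (tensile)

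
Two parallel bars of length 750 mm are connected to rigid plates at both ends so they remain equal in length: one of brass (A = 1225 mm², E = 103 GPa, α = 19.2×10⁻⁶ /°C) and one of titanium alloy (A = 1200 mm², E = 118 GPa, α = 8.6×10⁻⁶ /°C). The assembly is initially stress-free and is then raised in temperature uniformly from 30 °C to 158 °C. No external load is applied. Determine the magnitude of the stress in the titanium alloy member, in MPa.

Equilibrium of a rigid end plate with no external load gives equal and opposite internal forces ±P in the two members. Since α_{brass} > α_{titanium alloy}, heating drives the brass into compression and the titanium alloy into tension.
Setting the final lengths equal and cancelling L: (α₁ − α₂)ΔT = P/(A₁E₁) + P/(A₂E₂).
|α₁ − α₂|·ΔT = 10.6×10⁻⁶ × 128 = 0.001357.
1/(A₁E₁) + 1/(A₂E₂) = 1/(1225×103×10³) + 1/(1200×118×10³) = 1.499×10⁻⁸ N⁻¹.
So P = 0.001357 / 1.499×10⁻⁸ = 90.53 kN.
σ_{titanium alloy} = P/A₂ = 90530/1200 = 75.44 MPa, tensile.

σ ≈ 75.4 MPa (tensile)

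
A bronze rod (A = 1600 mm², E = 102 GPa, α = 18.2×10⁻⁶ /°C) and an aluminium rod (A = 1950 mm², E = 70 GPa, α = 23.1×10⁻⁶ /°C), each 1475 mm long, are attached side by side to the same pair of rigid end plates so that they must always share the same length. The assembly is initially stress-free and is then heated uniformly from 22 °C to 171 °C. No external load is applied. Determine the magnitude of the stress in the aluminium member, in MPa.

The aluminium has the larger α, so on heating it would change length more than the bronze if both were free. The rigid plates force a common final length, so the aluminium is put into compression and the bronze into tension, with equal and opposite forces P (no external load).
Equating the net (thermal + elastic) strains gives |α₁ − α₂|·ΔT = P·[1/(A₁E₁) + 1/(A₂E₂)].
|α₁ − α₂|·ΔT = 4.9×10⁻⁶ × 149 = 0.0007301.
1/(A₁E₁) + 1/(A₂E₂) = 1/(1600×102×10³) + 1/(1950×70×10³) = 1.345×10⁻⁸ N⁻¹.
P = 0.0007301 / 1.345×10⁻⁸ = 54270 N = 54.27 kN.
σ_{aluminium} = P/A₂ = 54270/1950 = 27.83 MPa, compressive.

σ ≈ 27.8 MPa (compressive)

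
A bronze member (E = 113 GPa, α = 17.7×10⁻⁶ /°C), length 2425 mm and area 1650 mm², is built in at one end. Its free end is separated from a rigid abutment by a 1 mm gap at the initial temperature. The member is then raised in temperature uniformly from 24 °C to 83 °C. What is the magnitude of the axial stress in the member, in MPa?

σ ≈ 71.4 MPa (compressive)

If the wall were absent the member would grow by αΔT L = 17.7×10⁻⁶ × 59 × 2425 = 2.532 mm.
This exceeds the 1 mm gap, so the wall pushes back. The portion of expansion that must be recovered elastically is δ_free − gap = 2.532 − 1 = 1.532 mm.
That suppressed elongation corresponds to σ = E·Δ/L = 113×10³ × 1.532/2425 = 71.41 MPa.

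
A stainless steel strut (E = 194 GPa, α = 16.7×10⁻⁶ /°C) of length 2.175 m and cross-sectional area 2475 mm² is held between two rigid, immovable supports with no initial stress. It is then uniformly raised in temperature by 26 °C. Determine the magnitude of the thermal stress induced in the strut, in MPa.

The supports are rigid, so the total axial strain is zero. The restrained thermal strain is ε = αΔT = 16.7×10⁻⁶ × 26 = 434.2×10⁻⁶.
Hence σ = E·αΔT = 194×10³ × 434.2×10⁻⁶ = 84.23 MPa, compressive.

σ ≈ 84.2 MPa (compressive)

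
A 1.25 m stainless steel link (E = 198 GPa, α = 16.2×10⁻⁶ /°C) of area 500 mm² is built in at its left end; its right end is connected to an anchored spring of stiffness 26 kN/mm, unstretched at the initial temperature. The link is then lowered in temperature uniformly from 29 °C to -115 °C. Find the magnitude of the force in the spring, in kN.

P ≈ 57.1 kN

The unrestrained thermal change is αΔT L = 16.2×10⁻⁶ × 144 × 1250 = 2.916 mm.
With a force P in the spring, the elastic change of the link is PL/(AE) and that of the spring is P/k; compatibility requires their sum to equal δ_free.
P [ L/(AE) + 1/k ] = δ_free → P [ 1250/(500×198×10³) + 1/(26×10³) ] = 2.916.
P = 2.916 / 5.109×10⁻⁵ = 57080 N.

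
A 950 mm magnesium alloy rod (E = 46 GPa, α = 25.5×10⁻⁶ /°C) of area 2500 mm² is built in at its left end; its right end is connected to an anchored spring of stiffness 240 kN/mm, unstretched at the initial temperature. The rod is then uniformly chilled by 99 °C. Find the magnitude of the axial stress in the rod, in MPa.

σ ≈ 77.2 MPa (tensile)

If the spring were absent the rod would shorten by αΔT L = 25.5×10⁻⁶ × 99 × 950 = 2.398 mm.
Let P be the tensile force in the spring. The rod extends elastically by PL/(AE) and the spring stretches by P/k; together these equal δ_free.
P [ L/(AE) + 1/k ] = δ_free → P [ 950/(2500×46×10³) + 1/(240×10³) ] = 2.398.
P = 2.398 / 1.243×10⁻⁵ = 193000 N.
σ = P/A = 193000/2500 = 77.19 MPa.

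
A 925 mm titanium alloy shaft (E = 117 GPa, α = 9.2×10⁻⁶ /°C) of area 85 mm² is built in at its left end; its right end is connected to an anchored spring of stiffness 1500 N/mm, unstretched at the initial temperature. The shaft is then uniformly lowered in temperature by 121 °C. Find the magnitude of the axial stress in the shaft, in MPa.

σ ≈ 15.9 MPa (tensile)

If the spring were absent the shaft would shorten by αΔT L = 9.2×10⁻⁶ × 121 × 925 = 1.03 mm.
Let P be the tensile force in the spring. The shaft extends elastically by PL/(AE) and the spring stretches by P/k; together these equal δ_free.
So P = δ_free / [L/(AE) + 1/k] = 1.03 / [ 925/(85×117×10³) + 1/(1500) ].
P = 1.03 / 0.0007597 = 1355 N.
σ = P/A = 1355/85 = 15.95 MPa.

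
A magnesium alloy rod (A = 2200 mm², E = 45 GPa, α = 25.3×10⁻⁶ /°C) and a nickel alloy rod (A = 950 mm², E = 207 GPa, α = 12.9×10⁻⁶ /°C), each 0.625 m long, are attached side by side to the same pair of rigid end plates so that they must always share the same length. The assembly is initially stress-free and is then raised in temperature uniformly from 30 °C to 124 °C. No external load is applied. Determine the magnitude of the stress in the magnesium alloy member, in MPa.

Equilibrium of a rigid end plate with no external load gives equal and opposite internal forces ±P in the two members. Since α_{magnesium alloy} > α_{nickel alloy}, heating drives the magnesium alloy into compression and the nickel alloy into tension.
Compatibility of the two members (thermal + elastic change equal): (α₁ − α₂)ΔT = P·[1/(A₁E₁) + 1/(A₂E₂)].
|α₁ − α₂|·ΔT = 12.4×10⁻⁶ × 94 = 0.001166.
1/(A₁E₁) + 1/(A₂E₂) = 1/(2200×45×10³) + 1/(950×207×10³) = 1.519×10⁻⁸ N⁻¹.
P = 0.001166 / 1.519×10⁻⁸ = 76750 N = 76.75 kN.
σ_{magnesium alloy} = P/A₁ = 76750/2200 = 34.89 MPa, compressive.

σ ≈ 34.9 MPa (compressive)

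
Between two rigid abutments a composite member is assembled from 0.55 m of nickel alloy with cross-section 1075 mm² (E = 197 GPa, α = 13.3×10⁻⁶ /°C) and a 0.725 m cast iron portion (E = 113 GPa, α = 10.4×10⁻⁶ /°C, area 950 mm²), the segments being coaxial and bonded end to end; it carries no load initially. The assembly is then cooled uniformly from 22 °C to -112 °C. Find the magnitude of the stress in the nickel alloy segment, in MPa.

σ ≈ 198 MPa (tensile)

If the supports were absent, the total length change would be Σ αᵢΔT Lᵢ = 13.3×10⁻⁶×134×550 + 10.4×10⁻⁶×134×725 = 1.991 mm.
Since the ends are fixed, an axial force P builds up, equal in every segment, with P · Σ Lᵢ/(AᵢEᵢ) = δ_free.
Σ Lᵢ/(AᵢEᵢ) = 550/(1075×197×10³) + 725/(950×113×10³) = 9.351×10⁻⁶ mm/N.
Hence P = δ_free / Σ(L/AE) = 1.991/9.351×10⁻⁶ = 212.9 kN (tensile).
σ_{nickel alloy} = P / A = 212900 / 1075 = 198 MPa.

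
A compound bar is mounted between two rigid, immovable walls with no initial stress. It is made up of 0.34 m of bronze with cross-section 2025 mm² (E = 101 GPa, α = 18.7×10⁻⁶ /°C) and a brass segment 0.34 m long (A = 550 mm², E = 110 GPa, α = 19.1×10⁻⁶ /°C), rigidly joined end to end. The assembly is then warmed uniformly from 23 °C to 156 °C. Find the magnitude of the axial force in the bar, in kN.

P ≈ 235 kN (compressive)

If the supports were absent, the total length change would be Σ αᵢΔT Lᵢ = 18.7×10⁻⁶×133×340 + 19.1×10⁻⁶×133×340 = 1.709 mm.
The rigid supports impose zero overall length change; the single axial force P common to all segments must satisfy P Σ Lᵢ/(AᵢEᵢ) = δ_free.
The series flexibility is Σ Lᵢ/(AᵢEᵢ) = 340/(2025×101×10³) + 340/(550×110×10³) = 7.282×10⁻⁶ mm/N.
Hence P = δ_free / Σ(L/AE) = 1.709/7.282×10⁻⁶ = 234.7 kN (compressive).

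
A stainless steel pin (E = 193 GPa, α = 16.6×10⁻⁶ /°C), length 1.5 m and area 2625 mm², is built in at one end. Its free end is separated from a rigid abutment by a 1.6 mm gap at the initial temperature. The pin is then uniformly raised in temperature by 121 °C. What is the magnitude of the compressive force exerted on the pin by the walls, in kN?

P ≈ 477 kN

Unrestrained expansion: δ_free = αΔT L = 16.6×10⁻⁶ × 121 × 1500 = 3.013 mm.
After closing the 1.6 mm clearance, 3.013 − 1.6 = 1.413 mm of expansion remains to be suppressed by the wall.
That suppressed elongation corresponds to σ = E·Δ/L = 193×10³ × 1.413/1500 = 181.8 MPa.
P = σA = 181.8 × 2625 = 477.2 kN.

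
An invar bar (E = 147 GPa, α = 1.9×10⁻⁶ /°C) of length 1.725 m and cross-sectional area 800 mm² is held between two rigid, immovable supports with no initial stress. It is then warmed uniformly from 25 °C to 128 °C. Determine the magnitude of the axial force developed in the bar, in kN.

The ends cannot move, so σ = EαΔT = 147×10³ × 1.9×10⁻⁶ × 103 = 28.77 MPa.
Then P = σA = 28.77 × 800 mm² = 23.01 kN, compressive.

P ≈ 23 kN (compressive)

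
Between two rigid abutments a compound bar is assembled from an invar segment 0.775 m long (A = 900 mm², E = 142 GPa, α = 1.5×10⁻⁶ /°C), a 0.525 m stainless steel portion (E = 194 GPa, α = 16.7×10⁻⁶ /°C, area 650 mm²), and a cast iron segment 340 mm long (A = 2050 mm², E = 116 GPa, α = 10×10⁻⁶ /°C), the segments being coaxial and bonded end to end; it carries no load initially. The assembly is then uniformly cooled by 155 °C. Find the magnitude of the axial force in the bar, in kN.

P ≈ 177 kN (tensile)

If the supports were absent, the total length change would be Σ αᵢΔT Lᵢ = 1.5×10⁻⁶×155×775 + 16.7×10⁻⁶×155×525 + 10×10⁻⁶×155×340 = 2.066 mm.
The rigid supports impose zero overall length change; the single axial force P common to all segments must satisfy P Σ Lᵢ/(AᵢEᵢ) = δ_free.
Σ Lᵢ/(AᵢEᵢ) = 775/(900×142×10³) + 525/(650×194×10³) + 340/(2050×116×10³) = 1.166×10⁻⁵ mm/N.
So P = 2.066 / 1.166×10⁻⁵ = 177.2 kN, tensile.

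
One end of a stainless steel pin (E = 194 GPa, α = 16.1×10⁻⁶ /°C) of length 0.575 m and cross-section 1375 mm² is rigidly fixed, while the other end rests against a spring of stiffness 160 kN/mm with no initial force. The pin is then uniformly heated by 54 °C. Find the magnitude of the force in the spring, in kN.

P ≈ 59.5 kN

The unrestrained thermal change is αΔT L = 16.1×10⁻⁶ × 54 × 575 = 0.4999 mm.
Let P be the compressive force at the spring. The pin shortens elastically by PL/(AE) and the spring compresses by P/k; together these equal δ_free.
So P = δ_free / [L/(AE) + 1/k] = 0.4999 / [ 575/(1375×194×10³) + 1/(160×10³) ].
P = 0.4999 / 8.406×10⁻⁶ = 59470 N.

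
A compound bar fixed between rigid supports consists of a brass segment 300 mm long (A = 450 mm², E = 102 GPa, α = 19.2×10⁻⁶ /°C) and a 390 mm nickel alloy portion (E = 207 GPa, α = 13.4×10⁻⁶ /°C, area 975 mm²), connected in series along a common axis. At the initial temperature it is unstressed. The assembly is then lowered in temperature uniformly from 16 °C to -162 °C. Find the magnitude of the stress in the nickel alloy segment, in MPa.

σ ≈ 237 MPa (tensile)

If the supports were absent, the total length change would be Σ αᵢΔT Lᵢ = 19.2×10⁻⁶×178×300 + 13.4×10⁻⁶×178×390 = 1.956 mm.
The walls prevent any net length change, so an axial force P (same in every segment) develops. Compatibility: P · Σ Lᵢ/(AᵢEᵢ) = δ_free.
The series flexibility is Σ Lᵢ/(AᵢEᵢ) = 300/(450×102×10³) + 390/(975×207×10³) = 8.468×10⁻⁶ mm/N.
Hence P = δ_free / Σ(L/AE) = 1.956/8.468×10⁻⁶ = 230.9 kN (tensile).
σ_{nickel alloy} = P / A = 230900 / 975 = 236.8 MPa.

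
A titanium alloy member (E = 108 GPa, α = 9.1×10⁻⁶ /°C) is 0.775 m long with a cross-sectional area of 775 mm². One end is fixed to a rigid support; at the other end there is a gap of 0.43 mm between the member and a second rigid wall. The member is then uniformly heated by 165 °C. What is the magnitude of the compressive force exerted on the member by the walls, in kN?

Free thermal elongation = αΔT L = 9.1×10⁻⁶ × 165 × 775 = 1.164 mm.
The gap closes (δ_free > 0.43 mm) and the wall then resists a further 1.164 − 0.43 = 0.7337 mm of expansion.
So σ = E(δ_free − g)/L = 108×10³ × 0.7337/775 = 102.2 MPa.
P = σA = 102.2 × 775 = 79.24 kN.

P ≈ 79.2 kN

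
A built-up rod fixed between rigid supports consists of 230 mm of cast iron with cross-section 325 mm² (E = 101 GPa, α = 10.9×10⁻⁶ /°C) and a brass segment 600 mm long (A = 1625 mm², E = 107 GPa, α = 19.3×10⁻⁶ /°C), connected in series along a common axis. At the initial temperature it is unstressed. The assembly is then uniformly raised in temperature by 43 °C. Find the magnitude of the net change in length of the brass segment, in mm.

If the supports were absent, the total length change would be Σ αᵢΔT Lᵢ = 10.9×10⁻⁶×43×230 + 19.3×10⁻⁶×43×600 = 0.6057 mm.
Since the ends are fixed, an axial force P builds up, equal in every segment, with P · Σ Lᵢ/(AᵢEᵢ) = δ_free.
The series flexibility is Σ Lᵢ/(AᵢEᵢ) = 230/(325×101×10³) + 600/(1625×107×10³) = 1.046×10⁻⁵ mm/N.
So P = 0.6057 / 1.046×10⁻⁵ = 57.92 kN, compressive.
For the brass segment, free thermal change = 19.3×10⁻⁶×43×600 = 0.4979 mm and elastic change from P = 57920×600/(1625×107×10³) = 0.1999 mm; these oppose, so the net change is 0.298 mm (segment lengthens).

|ΔL| ≈ 0.298 mm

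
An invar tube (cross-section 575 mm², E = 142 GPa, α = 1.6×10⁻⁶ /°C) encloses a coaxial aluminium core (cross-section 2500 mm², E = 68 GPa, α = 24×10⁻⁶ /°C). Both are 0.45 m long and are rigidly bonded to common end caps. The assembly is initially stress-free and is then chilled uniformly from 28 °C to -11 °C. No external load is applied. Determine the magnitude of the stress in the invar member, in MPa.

σ ≈ 83.8 MPa (compressive)

The aluminium has the larger α, so on cooling it would change length more than the invar if both were free. The rigid plates force a common final length, so the aluminium is put into tension and the invar into compression, with equal and opposite forces P (no external load).
Compatibility of the two members (thermal + elastic change equal): (α₁ − α₂)ΔT = P·[1/(A₁E₁) + 1/(A₂E₂)].
|α₁ − α₂|·ΔT = 22.4×10⁻⁶ × 39 = 0.0008736.
1/(A₁E₁) + 1/(A₂E₂) = 1/(575×142×10³) + 1/(2500×68×10³) = 1.813×10⁻⁸ N⁻¹.
So P = 0.0008736 / 1.813×10⁻⁸ = 48.19 kN.
σ_{invar} = P/A₁ = 48190/575 = 83.8 MPa, compressive.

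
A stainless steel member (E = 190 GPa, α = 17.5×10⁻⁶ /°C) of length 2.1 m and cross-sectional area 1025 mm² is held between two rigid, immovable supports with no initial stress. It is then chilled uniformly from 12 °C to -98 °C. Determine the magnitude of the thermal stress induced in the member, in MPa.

σ ≈ 366 MPa (tensile)

With length fixed, the mechanical strain must cancel the thermal strain αΔT = 17.5×10⁻⁶ × 110 = 1925×10⁻⁶.
The stress required to suppress this strain is σ = Eε = 190×10³ × 1925×10⁻⁶ = 365.7 MPa, tensile since the member is trying to contract.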